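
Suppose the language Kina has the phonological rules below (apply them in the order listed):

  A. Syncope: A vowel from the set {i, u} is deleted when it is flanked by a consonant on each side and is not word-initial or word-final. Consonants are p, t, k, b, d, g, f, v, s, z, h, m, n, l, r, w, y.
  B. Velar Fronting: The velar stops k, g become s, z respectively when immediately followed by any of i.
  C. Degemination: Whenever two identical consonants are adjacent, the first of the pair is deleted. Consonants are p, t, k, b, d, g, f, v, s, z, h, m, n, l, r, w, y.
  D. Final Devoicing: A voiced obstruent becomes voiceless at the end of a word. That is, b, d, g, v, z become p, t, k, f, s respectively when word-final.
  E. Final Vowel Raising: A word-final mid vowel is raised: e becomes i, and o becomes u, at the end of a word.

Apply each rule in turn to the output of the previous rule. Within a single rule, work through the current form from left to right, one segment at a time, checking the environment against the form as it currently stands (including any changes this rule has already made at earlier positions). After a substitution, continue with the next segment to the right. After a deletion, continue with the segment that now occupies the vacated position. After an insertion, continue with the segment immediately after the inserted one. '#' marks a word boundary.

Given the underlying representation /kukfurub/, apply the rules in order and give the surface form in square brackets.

[kfrp]

A Syncope: [kukfurub] → [kkfrb]
B Velar Fronting: no change — [kkfrb]
C Degemination: [kkfrb] → [kfrb]
D Final Devoicing: [kfrb] → [kfrp]
E Final Vowel Raising: no change — [kfrp]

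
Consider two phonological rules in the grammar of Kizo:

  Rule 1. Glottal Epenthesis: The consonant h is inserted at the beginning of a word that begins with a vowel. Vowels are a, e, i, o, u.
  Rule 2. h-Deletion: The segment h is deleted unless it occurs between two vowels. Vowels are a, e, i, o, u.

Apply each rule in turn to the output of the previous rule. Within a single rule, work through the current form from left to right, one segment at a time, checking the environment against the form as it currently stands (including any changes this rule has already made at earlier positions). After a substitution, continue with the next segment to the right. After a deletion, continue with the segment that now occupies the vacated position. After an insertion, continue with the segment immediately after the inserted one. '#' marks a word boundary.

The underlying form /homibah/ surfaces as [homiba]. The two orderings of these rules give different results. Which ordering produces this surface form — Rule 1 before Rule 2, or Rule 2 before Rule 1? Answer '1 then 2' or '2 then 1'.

Order 1 then 2:
  1 Glottal Epenthesis: no change — [homibah]
  2 h-Deletion: [homibah] → [omiba]
  result: [omiba]
Order 2 then 1:
  2 h-Deletion: [homibah] → [omiba]
  1 Glottal Epenthesis: [omiba] → [homiba]
  result: [homiba]

2 then 1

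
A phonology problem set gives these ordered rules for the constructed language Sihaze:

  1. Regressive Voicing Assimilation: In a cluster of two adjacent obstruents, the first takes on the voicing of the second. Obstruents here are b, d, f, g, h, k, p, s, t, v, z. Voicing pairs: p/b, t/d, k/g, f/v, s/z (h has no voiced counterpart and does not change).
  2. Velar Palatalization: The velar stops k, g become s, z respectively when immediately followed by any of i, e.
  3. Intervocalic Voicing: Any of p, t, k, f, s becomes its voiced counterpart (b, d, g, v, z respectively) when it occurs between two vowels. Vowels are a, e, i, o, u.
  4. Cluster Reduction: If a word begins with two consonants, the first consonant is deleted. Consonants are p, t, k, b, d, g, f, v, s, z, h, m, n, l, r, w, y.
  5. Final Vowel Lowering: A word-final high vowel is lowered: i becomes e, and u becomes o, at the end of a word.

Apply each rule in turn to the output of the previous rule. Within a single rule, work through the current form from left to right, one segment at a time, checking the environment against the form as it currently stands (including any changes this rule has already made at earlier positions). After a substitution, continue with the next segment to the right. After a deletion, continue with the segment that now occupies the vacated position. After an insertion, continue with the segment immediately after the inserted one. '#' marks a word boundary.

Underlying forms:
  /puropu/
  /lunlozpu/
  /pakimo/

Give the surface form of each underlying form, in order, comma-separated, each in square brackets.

/puropu/:
  1 Regressive Voicing Assimilation: no change — [puropu]
  2 Velar Palatalization: no change — [puropu]
  3 Intervocalic Voicing: [puropu] → [purobu]
  4 Cluster Reduction: no change — [purobu]
  5 Final Vowel Lowering: [purobu] → [purobo]
/lunlozpu/:
  1 Regressive Voicing Assimilation: [lunlozpu] → [lunlospu]
  2 Velar Palatalization: no change — [lunlospu]
  3 Intervocalic Voicing: no change — [lunlospu]
  4 Cluster Reduction: no change — [lunlospu]
  5 Final Vowel Lowering: [lunlospu] → [lunlospo]
/pakimo/:
  1 Regressive Voicing Assimilation: no change — [pakimo]
  2 Velar Palatalization: [pakimo] → [pasimo]
  3 Intervocalic Voicing: [pasimo] → [pazimo]
  4 Cluster Reduction: no change — [pazimo]
  5 Final Vowel Lowering: no change — [pazimo]

[purobo], [lunlospo], [pazimo]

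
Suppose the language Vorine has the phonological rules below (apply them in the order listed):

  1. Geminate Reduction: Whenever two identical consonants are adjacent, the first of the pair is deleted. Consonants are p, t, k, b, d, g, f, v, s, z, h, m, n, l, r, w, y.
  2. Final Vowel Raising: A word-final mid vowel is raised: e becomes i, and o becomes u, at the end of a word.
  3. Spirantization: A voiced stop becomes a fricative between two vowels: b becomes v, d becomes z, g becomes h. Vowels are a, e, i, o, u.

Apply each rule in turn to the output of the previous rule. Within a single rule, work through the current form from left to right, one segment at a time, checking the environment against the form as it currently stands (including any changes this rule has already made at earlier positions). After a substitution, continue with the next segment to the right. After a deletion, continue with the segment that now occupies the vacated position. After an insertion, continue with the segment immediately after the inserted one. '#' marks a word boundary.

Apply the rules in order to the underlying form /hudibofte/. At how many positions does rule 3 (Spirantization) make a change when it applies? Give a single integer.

1 Geminate Reduction: no change — [hudibofte]
2 Final Vowel Raising: [hudibofte] → [hudibofti]
3 Spirantization: [hudibofti] → [huzivofti]
Rule 3 changed 2 position(s).

2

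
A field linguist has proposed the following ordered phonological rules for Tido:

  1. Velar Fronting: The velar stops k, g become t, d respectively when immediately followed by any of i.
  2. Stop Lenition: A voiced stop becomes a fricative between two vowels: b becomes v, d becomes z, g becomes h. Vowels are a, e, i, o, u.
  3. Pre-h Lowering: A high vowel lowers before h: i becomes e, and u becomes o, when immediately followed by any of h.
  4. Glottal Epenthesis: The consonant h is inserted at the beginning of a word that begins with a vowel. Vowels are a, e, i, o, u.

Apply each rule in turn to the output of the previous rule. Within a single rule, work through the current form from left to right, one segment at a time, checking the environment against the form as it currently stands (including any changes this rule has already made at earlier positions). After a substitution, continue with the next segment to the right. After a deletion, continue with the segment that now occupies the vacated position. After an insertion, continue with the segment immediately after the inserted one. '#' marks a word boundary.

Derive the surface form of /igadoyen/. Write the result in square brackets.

[hehazoyen]

1 Velar Fronting: no change — [igadoyen]
2 Stop Lenition: [igadoyen] → [ihazoyen]
3 Pre-h Lowering: [ihazoyen] → [ehazoyen]
4 Glottal Epenthesis: [ehazoyen] → [hehazoyen]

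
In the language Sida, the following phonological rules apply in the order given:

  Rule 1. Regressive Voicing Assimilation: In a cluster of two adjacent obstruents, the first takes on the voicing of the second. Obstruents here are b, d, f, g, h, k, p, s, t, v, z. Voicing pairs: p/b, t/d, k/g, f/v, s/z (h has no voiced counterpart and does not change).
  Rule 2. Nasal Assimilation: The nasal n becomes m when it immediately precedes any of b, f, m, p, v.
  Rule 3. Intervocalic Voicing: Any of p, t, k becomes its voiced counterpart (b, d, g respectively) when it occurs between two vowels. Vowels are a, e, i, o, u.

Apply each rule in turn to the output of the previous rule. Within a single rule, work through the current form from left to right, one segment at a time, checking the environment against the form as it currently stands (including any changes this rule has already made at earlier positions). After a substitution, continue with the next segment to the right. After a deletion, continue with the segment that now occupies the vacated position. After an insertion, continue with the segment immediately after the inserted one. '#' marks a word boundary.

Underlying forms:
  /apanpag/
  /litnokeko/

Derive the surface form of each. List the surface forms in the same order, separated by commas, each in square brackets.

[abampag], [litnogego]

/apanpag/:
  Rule 1 Regressive Voicing Assimilation: no change — [apanpag]
  Rule 2 Nasal Assimilation: [apanpag] → [apampag]
  Rule 3 Intervocalic Voicing: [apampag] → [abampag]
/litnokeko/:
  Rule 1 Regressive Voicing Assimilation: no change — [litnokeko]
  Rule 2 Nasal Assimilation: no change — [litnokeko]
  Rule 3 Intervocalic Voicing: [litnokeko] → [litnogego]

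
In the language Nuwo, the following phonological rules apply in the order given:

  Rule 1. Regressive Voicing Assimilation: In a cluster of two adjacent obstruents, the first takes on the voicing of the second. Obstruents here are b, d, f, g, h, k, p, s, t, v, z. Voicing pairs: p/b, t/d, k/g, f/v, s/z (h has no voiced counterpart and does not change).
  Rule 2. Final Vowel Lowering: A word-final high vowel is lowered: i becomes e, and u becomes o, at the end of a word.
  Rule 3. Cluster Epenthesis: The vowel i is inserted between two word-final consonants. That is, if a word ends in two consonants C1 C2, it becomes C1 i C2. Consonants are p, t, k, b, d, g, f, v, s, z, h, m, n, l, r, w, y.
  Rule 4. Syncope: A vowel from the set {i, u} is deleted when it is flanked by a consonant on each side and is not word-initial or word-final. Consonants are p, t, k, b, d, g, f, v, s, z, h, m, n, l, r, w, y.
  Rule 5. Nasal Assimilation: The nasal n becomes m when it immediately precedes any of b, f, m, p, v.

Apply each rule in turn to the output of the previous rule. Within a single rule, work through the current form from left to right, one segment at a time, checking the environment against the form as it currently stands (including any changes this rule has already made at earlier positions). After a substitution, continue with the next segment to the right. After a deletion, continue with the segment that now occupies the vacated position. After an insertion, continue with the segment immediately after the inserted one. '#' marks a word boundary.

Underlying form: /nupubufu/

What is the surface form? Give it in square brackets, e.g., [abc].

[mpbfo]

Rule 1 Regressive Voicing Assimilation: no change — [nupubufu]
Rule 2 Final Vowel Lowering: [nupubufu] → [nupubufo]
Rule 3 Cluster Epenthesis: no change — [nupubufo]
Rule 4 Syncope: [nupubufo] → [npbfo]
Rule 5 Nasal Assimilation: [npbfo] → [mpbfo]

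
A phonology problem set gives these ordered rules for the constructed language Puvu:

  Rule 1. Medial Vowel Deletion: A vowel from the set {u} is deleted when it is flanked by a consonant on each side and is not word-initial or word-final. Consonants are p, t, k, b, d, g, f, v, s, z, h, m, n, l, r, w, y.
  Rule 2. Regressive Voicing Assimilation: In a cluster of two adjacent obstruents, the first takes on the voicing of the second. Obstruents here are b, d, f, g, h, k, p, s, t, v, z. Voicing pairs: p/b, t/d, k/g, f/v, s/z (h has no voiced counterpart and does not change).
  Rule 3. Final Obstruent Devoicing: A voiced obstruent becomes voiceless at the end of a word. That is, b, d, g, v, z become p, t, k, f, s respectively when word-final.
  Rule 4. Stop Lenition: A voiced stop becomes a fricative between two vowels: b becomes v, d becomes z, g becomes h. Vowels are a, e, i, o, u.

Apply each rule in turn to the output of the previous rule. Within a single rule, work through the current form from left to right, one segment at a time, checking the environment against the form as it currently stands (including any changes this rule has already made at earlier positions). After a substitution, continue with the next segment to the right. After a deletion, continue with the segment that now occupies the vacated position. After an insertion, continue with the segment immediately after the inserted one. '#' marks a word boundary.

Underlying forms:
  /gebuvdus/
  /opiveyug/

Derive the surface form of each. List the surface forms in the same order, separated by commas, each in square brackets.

[gebvts], [opiveyk]

/gebuvdus/:
  Rule 1 Medial Vowel Deletion: [gebuvdus] → [gebvds]
  Rule 2 Regressive Voicing Assimilation: [gebvds] → [gebvts]
  Rule 3 Final Obstruent Devoicing: no change — [gebvts]
  Rule 4 Stop Lenition: no change — [gebvts]
/opiveyug/:
  Rule 1 Medial Vowel Deletion: [opiveyug] → [opiveyg]
  Rule 2 Regressive Voicing Assimilation: no change — [opiveyg]
  Rule 3 Final Obstruent Devoicing: [opiveyg] → [opiveyk]
  Rule 4 Stop Lenition: no change — [opiveyk]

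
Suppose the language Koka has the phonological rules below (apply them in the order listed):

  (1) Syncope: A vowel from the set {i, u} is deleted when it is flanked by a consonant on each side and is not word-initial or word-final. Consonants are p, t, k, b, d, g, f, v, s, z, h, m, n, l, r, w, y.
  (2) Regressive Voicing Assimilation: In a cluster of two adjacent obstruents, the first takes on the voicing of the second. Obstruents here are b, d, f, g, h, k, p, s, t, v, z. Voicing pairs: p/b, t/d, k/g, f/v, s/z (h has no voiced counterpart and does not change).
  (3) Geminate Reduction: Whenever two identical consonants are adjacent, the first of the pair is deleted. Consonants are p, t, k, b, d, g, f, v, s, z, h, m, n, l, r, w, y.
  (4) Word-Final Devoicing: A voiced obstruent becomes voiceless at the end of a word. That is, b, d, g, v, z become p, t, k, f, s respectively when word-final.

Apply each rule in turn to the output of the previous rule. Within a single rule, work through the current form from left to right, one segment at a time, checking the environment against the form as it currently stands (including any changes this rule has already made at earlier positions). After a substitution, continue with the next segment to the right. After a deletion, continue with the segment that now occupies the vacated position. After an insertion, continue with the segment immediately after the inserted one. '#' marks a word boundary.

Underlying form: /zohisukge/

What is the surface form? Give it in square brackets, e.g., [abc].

[zohsge]

(1) Syncope: [zohisukge] → [zohskge]
(2) Regressive Voicing Assimilation: [zohskge] → [zohsgge]
(3) Geminate Reduction: [zohsgge] → [zohsge]
(4) Word-Final Devoicing: no change — [zohsge]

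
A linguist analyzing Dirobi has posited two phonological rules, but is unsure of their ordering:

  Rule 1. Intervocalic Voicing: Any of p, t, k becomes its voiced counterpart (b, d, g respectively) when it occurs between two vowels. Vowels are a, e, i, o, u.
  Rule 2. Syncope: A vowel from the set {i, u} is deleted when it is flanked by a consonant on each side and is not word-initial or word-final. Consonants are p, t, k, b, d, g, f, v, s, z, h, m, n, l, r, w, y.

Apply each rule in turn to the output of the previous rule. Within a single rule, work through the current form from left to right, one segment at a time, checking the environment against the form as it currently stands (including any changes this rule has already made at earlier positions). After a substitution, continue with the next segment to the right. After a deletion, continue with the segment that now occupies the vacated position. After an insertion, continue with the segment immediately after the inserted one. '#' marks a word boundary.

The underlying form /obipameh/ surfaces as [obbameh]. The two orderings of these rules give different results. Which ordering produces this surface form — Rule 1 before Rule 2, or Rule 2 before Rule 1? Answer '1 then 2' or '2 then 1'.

1 then 2

Order 1 then 2:
  1 Intervocalic Voicing: [obipameh] → [obibameh]
  2 Syncope: [obibameh] → [obbameh]
  result: [obbameh]
Order 2 then 1:
  2 Syncope: [obipameh] → [obpameh]
  1 Intervocalic Voicing: no change — [obpameh]
  result: [obpameh]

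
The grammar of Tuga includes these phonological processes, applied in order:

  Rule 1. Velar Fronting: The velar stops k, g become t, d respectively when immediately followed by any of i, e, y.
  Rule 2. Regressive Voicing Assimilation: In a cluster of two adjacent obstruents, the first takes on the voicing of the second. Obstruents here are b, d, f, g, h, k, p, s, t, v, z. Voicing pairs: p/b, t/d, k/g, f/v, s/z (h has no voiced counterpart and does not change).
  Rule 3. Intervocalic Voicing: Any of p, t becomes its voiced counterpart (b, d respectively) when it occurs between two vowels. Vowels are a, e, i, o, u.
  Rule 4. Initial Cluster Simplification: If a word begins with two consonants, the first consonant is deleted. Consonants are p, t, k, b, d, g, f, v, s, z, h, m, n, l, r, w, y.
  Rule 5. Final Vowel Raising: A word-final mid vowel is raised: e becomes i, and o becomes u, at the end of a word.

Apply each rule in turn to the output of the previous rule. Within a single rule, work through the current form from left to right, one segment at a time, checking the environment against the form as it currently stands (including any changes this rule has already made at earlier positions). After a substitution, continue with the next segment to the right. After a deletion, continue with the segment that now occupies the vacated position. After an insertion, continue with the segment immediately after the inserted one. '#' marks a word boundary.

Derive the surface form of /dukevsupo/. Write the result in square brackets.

[dudefsubu]

Rule 1 Velar Fronting: [dukevsupo] → [dutevsupo]
Rule 2 Regressive Voicing Assimilation: [dutevsupo] → [dutefsupo]
Rule 3 Intervocalic Voicing: [dutefsupo] → [dudefsubo]
Rule 4 Initial Cluster Simplification: no change — [dudefsubo]
Rule 5 Final Vowel Raising: [dudefsubo] → [dudefsubu]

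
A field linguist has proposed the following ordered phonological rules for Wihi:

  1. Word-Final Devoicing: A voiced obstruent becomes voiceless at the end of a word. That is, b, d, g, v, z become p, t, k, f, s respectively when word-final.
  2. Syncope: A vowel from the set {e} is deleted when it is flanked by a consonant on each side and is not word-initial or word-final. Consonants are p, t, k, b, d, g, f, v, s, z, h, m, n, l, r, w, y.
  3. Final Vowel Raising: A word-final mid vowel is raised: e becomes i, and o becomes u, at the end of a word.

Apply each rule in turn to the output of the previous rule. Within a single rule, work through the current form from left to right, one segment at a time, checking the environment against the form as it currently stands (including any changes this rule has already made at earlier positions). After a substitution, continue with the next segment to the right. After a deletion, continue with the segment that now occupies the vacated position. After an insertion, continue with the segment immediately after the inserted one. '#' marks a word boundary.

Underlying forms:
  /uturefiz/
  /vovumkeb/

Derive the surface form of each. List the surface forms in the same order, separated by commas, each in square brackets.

[uturfis], [vovumkp]

/uturefiz/:
  1 Word-Final Devoicing: [uturefiz] → [uturefis]
  2 Syncope: [uturefis] → [uturfis]
  3 Final Vowel Raising: no change — [uturfis]
/vovumkeb/:
  1 Word-Final Devoicing: [vovumkeb] → [vovumkep]
  2 Syncope: [vovumkep] → [vovumkp]
  3 Final Vowel Raising: no change — [vovumkp]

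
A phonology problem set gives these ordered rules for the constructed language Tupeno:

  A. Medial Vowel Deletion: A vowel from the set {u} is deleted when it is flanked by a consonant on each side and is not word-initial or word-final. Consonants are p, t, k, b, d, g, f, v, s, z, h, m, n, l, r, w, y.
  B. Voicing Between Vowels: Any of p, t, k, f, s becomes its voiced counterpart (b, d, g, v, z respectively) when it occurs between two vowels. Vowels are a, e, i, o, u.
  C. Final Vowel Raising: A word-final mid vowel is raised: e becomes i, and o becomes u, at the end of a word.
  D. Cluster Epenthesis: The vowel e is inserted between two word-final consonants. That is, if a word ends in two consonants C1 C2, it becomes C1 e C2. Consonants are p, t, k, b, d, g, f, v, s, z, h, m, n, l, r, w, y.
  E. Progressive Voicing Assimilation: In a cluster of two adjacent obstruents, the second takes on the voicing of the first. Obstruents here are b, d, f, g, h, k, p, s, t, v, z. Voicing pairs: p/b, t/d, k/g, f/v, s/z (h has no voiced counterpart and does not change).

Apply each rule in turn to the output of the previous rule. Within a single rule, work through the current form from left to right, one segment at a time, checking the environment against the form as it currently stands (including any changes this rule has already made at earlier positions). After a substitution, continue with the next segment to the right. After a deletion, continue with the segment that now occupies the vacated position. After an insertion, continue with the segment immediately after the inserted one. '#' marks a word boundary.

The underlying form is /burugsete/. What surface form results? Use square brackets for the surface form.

A Medial Vowel Deletion: [burugsete] → [brgsete]
B Voicing Between Vowels: [brgsete] → [brgsede]
C Final Vowel Raising: [brgsede] → [brgsedi]
D Cluster Epenthesis: no change — [brgsedi]
E Progressive Voicing Assimilation: [brgsedi] → [brgzedi]

[brgzedi]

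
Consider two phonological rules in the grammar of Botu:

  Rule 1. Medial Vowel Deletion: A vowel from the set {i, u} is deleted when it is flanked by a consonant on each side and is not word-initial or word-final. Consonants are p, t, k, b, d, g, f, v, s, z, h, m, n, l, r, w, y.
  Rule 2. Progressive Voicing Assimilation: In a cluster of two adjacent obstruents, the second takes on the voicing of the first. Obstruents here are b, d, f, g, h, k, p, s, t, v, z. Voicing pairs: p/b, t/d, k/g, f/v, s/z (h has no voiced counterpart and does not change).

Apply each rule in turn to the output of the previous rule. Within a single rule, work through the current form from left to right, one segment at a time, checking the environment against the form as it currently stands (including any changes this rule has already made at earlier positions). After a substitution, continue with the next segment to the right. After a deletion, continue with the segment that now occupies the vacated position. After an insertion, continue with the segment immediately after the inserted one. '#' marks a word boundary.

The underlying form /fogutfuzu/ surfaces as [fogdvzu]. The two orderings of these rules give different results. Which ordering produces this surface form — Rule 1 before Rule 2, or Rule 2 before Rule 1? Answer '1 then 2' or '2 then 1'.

Order 1 then 2:
  1 Medial Vowel Deletion: [fogutfuzu] → [fogtfzu]
  2 Progressive Voicing Assimilation: [fogtfzu] → [fogdvzu]
  result: [fogdvzu]
Order 2 then 1:
  2 Progressive Voicing Assimilation: no change — [fogutfuzu]
  1 Medial Vowel Deletion: [fogutfuzu] → [fogtfzu]
  result: [fogtfzu]

1 then 2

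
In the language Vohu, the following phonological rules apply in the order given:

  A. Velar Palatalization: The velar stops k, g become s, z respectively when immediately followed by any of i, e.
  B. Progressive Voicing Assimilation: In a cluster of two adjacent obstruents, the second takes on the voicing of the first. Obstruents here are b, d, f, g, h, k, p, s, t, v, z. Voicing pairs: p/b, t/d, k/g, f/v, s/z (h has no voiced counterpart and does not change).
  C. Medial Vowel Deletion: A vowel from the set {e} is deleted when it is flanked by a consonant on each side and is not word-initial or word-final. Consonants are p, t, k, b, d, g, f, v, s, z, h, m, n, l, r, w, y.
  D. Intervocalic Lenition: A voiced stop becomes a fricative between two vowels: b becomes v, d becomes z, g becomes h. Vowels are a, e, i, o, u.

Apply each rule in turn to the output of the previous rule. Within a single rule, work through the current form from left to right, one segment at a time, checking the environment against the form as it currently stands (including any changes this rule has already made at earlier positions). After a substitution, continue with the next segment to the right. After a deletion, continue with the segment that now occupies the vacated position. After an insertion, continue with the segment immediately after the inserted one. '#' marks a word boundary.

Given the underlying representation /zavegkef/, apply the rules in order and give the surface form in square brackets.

[zavgzf]

A Velar Palatalization: [zavegkef] → [zavegsef]
B Progressive Voicing Assimilation: [zavegsef] → [zavegzef]
C Medial Vowel Deletion: [zavegzef] → [zavgzf]
D Intervocalic Lenition: no change — [zavgzf]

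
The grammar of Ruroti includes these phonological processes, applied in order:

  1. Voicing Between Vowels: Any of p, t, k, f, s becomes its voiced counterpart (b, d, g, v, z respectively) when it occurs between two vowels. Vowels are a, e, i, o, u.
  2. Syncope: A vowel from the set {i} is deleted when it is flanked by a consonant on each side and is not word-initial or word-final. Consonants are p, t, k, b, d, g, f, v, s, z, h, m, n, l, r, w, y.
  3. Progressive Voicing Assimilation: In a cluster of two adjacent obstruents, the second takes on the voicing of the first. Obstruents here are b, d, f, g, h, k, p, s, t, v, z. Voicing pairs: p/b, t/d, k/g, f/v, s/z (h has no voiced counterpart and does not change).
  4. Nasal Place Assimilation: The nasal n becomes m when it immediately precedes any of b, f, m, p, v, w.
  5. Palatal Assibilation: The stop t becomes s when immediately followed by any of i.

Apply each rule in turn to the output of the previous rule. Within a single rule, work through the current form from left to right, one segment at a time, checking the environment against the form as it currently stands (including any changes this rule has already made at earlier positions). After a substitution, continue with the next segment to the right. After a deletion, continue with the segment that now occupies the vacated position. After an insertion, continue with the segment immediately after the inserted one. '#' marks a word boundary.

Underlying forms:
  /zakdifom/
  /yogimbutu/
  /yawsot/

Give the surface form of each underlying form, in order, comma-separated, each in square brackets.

[zaktfom], [yogmbudu], [yawsot]

/zakdifom/:
  1 Voicing Between Vowels: [zakdifom] → [zakdivom]
  2 Syncope: [zakdivom] → [zakdvom]
  3 Progressive Voicing Assimilation: [zakdvom] → [zaktfom]
  4 Nasal Place Assimilation: no change — [zaktfom]
  5 Palatal Assibilation: no change — [zaktfom]
/yogimbutu/:
  1 Voicing Between Vowels: [yogimbutu] → [yogimbudu]
  2 Syncope: [yogimbudu] → [yogmbudu]
  3 Progressive Voicing Assimilation: no change — [yogmbudu]
  4 Nasal Place Assimilation: no change — [yogmbudu]
  5 Palatal Assibilation: no change — [yogmbudu]
/yawsot/:
  1 Voicing Between Vowels: no change — [yawsot]
  2 Syncope: no change — [yawsot]
  3 Progressive Voicing Assimilation: no change — [yawsot]
  4 Nasal Place Assimilation: no change — [yawsot]
  5 Palatal Assibilation: no change — [yawsot]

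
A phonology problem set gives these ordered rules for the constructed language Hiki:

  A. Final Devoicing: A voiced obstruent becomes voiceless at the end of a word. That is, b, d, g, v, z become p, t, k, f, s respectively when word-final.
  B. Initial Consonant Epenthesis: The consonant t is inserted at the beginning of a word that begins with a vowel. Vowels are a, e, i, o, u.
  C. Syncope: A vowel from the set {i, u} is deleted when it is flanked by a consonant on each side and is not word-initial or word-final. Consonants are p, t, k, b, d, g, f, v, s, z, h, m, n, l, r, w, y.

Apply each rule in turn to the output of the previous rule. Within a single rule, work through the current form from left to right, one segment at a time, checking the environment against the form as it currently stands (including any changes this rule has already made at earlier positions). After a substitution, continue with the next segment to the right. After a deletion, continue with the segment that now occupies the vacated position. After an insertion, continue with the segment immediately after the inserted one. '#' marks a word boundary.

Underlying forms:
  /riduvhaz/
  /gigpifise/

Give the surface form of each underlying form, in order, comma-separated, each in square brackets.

[rdvhas], [ggpfse]

/riduvhaz/:
  A Final Devoicing: [riduvhaz] → [riduvhas]
  B Initial Consonant Epenthesis: no change — [riduvhas]
  C Syncope: [riduvhas] → [rdvhas]
/gigpifise/:
  A Final Devoicing: no change — [gigpifise]
  B Initial Consonant Epenthesis: no change — [gigpifise]
  C Syncope: [gigpifise] → [ggpfse]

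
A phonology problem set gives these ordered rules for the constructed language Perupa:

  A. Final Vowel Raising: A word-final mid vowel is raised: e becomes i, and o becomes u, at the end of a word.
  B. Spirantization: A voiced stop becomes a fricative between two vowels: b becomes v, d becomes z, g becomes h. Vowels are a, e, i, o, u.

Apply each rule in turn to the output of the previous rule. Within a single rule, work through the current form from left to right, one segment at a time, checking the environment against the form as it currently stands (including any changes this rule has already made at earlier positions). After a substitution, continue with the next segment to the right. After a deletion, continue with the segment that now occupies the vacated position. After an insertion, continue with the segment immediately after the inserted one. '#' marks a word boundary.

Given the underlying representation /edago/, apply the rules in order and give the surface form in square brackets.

[ezahu]

A Final Vowel Raising: [edago] → [edagu]
B Spirantization: [edagu] → [ezahu]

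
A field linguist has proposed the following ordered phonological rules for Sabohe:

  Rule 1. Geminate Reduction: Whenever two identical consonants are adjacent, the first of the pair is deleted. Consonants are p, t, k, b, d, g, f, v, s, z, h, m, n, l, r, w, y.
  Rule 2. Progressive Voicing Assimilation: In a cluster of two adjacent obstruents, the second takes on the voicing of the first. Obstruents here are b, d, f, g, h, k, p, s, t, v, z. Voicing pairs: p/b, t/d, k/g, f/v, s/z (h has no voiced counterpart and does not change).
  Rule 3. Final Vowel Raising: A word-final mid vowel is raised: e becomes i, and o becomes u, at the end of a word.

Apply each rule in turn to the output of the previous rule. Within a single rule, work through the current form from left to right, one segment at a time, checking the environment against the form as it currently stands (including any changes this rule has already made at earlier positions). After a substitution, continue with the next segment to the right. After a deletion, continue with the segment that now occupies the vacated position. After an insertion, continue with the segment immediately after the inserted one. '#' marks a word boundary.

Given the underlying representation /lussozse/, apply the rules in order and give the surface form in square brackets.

[lusozzi]

Rule 1 Geminate Reduction: [lussozse] → [lusozse]
Rule 2 Progressive Voicing Assimilation: [lusozse] → [lusozze]
Rule 3 Final Vowel Raising: [lusozze] → [lusozzi]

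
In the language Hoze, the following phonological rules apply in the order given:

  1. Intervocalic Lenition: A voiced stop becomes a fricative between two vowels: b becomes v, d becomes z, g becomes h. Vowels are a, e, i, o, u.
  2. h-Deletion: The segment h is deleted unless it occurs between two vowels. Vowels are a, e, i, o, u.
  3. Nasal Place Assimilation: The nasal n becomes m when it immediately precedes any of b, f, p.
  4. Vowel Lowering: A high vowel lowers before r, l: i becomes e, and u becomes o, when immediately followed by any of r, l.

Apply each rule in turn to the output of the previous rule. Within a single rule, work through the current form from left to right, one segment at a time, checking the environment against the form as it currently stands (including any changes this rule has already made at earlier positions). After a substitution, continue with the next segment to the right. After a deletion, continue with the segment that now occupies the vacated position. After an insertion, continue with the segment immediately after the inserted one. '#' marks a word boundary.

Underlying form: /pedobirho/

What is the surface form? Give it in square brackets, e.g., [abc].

1 Intervocalic Lenition: [pedobirho] → [pezovirho]
2 h-Deletion: [pezovirho] → [pezoviro]
3 Nasal Place Assimilation: no change — [pezoviro]
4 Vowel Lowering: [pezoviro] → [pezovero]

[pezovero]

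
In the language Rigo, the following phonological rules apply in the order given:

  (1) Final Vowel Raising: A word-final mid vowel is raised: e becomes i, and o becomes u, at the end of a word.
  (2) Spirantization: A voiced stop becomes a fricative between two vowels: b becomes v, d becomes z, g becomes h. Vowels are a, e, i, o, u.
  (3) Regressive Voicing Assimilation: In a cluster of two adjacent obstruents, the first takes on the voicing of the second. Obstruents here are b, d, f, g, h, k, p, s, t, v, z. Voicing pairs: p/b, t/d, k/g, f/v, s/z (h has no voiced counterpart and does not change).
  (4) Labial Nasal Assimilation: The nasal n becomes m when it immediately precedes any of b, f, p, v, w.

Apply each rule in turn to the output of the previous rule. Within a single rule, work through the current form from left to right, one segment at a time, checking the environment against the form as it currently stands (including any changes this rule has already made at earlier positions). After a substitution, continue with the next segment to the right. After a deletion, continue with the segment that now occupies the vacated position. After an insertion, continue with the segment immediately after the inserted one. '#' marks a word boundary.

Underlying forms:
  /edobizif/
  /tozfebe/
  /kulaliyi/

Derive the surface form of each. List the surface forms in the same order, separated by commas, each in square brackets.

[ezovizif], [tosfevi], [kulaliyi]

/edobizif/:
  (1) Final Vowel Raising: no change — [edobizif]
  (2) Spirantization: [edobizif] → [ezovizif]
  (3) Regressive Voicing Assimilation: no change — [ezovizif]
  (4) Labial Nasal Assimilation: no change — [ezovizif]
/tozfebe/:
  (1) Final Vowel Raising: [tozfebe] → [tozfebi]
  (2) Spirantization: [tozfebi] → [tozfevi]
  (3) Regressive Voicing Assimilation: [tozfevi] → [tosfevi]
  (4) Labial Nasal Assimilation: no change — [tosfevi]
/kulaliyi/:
  (1) Final Vowel Raising: no change — [kulaliyi]
  (2) Spirantization: no change — [kulaliyi]
  (3) Regressive Voicing Assimilation: no change — [kulaliyi]
  (4) Labial Nasal Assimilation: no change — [kulaliyi]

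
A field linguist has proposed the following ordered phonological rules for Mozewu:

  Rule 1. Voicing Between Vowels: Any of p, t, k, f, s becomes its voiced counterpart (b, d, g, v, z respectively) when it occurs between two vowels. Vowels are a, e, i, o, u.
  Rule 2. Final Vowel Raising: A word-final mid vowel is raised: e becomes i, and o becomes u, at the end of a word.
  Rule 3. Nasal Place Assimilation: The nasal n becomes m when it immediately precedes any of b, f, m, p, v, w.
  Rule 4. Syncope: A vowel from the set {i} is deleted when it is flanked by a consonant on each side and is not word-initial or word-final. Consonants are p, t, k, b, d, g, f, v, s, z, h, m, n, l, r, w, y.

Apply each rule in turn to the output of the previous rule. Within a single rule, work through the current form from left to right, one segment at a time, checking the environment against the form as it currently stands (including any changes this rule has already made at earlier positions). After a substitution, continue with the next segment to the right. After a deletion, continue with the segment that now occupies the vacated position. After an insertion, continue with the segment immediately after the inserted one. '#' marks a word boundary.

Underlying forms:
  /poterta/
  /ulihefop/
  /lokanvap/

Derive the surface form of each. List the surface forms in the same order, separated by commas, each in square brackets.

/poterta/:
  Rule 1 Voicing Between Vowels: [poterta] → [poderta]
  Rule 2 Final Vowel Raising: no change — [poderta]
  Rule 3 Nasal Place Assimilation: no change — [poderta]
  Rule 4 Syncope: no change — [poderta]
/ulihefop/:
  Rule 1 Voicing Between Vowels: [ulihefop] → [ulihevop]
  Rule 2 Final Vowel Raising: no change — [ulihevop]
  Rule 3 Nasal Place Assimilation: no change — [ulihevop]
  Rule 4 Syncope: [ulihevop] → [ulhevop]
/lokanvap/:
  Rule 1 Voicing Between Vowels: [lokanvap] → [loganvap]
  Rule 2 Final Vowel Raising: no change — [loganvap]
  Rule 3 Nasal Place Assimilation: [loganvap] → [logamvap]
  Rule 4 Syncope: no change — [logamvap]

[poderta], [ulhevop], [logamvap]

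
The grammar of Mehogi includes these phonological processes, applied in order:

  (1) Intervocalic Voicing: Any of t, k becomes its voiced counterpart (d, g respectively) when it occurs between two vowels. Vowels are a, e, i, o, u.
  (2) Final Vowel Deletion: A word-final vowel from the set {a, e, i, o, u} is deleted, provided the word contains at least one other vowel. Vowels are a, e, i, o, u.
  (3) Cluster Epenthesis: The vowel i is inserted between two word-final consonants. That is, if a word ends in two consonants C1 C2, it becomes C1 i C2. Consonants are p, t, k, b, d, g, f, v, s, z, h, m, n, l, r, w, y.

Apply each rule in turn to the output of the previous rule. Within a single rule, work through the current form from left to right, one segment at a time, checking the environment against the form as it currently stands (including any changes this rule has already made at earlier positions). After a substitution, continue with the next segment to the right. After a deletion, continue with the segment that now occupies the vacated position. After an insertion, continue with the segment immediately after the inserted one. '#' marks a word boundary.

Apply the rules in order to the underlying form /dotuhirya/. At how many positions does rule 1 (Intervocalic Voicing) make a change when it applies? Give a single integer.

(1) Intervocalic Voicing: [dotuhirya] → [doduhirya]
(2) Final Vowel Deletion: [doduhirya] → [doduhiry]
(3) Cluster Epenthesis: [doduhiry] → [doduhiriy]
Rule 1 changed 1 position(s).

1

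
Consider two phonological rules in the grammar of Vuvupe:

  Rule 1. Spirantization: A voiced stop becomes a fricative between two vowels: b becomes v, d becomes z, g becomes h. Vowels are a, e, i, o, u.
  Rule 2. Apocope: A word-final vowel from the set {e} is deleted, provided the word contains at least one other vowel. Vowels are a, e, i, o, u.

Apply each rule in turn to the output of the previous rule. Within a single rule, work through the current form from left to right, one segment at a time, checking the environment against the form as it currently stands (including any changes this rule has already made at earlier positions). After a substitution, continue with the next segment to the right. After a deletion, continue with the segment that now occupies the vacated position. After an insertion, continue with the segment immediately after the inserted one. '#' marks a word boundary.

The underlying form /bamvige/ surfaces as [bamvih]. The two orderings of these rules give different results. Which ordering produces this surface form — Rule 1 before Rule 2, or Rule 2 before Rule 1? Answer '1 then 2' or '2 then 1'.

Order 1 then 2:
  1 Spirantization: [bamvige] → [bamvihe]
  2 Apocope: [bamvihe] → [bamvih]
  result: [bamvih]
Order 2 then 1:
  2 Apocope: [bamvige] → [bamvig]
  1 Spirantization: no change — [bamvig]
  result: [bamvig]

1 then 2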